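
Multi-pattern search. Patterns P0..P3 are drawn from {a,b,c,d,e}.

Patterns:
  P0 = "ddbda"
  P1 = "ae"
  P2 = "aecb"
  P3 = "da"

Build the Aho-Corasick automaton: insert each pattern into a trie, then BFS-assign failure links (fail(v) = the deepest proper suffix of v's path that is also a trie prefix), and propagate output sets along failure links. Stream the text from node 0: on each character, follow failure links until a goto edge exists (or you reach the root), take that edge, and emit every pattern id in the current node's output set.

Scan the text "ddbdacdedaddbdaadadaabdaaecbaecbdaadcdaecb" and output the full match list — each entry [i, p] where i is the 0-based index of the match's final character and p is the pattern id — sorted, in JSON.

Construct AC machine:
Trie nodes:
  0='ε' goto a→6 d→1
  1='d' goto a→10 d→2
  2='dd' goto b→3
  3='ddb' goto d→4
  4='ddbd' goto a→5
  5='ddbda' goto ·  [P0 ends]
  6='a' goto e→7
  7='ae' goto c→8  [P1 ends]
  8='aec' goto b→9
  9='aecb' goto ·  [P2 ends]
  10='da' goto ·  [P3 ends]

Failure links (BFS by depth):
  fail(1) 'd': from fail(0)=0 chase 'd': 0 ⇒ 0;  out=∅∪out(0)=∅
  fail(6) 'a': from fail(0)=0 chase 'a': 0 ⇒ 0;  out=∅∪out(0)=∅
  fail(2) 'dd': from fail(1)=0 chase 'd': 0 ⇒ 1;  out=∅∪out(1)=∅
  fail(7) 'ae': from fail(6)=0 chase 'e': 0 ⇒ 0;  out={1}∪out(0)={1}
  fail(10) 'da': from fail(1)=0 chase 'a': 0 ⇒ 6;  out={3}∪out(6)={3}
  fail(3) 'ddb': from fail(2)=1 chase 'b': 1→0 ⇒ 0;  out=∅∪out(0)=∅
  fail(8) 'aec': from fail(7)=0 chase 'c': 0 ⇒ 0;  out=∅∪out(0)=∅
  fail(4) 'ddbd': from fail(3)=0 chase 'd': 0 ⇒ 1;  out=∅∪out(1)=∅
  fail(9) 'aecb': from fail(8)=0 chase 'b': 0 ⇒ 0;  out={2}∪out(0)={2}
  fail(5) 'ddbda': from fail(4)=1 chase 'a': 1 ⇒ 10;  out={0}∪out(10)={0,3}

Text stream:
i=0 'd': node 0→1
i=1 'd': node 1→2
i=2 'b': node 2→3
i=3 'd': node 3→4
i=4 'a': node 4→5  ** P0@[0:4],P3@[3:4]
i=5 'c': node 5→0 (via fail)
i=6 'd': node 0→1
i=7 'e': node 1→0 (via fail)
i=8 'd': node 0→1
i=9 'a': node 1→10  ** P3@[8:9]
i=10 'd': node 10→1 (via fail)
i=11 'd': node 1→2
i=12 'b': node 2→3
i=13 'd': node 3→4
i=14 'a': node 4→5  ** P0@[10:14],P3@[13:14]
i=15 'a': node 5→6 (via fail)
i=16 'd': node 6→1 (via fail)
i=17 'a': node 1→10  ** P3@[16:17]
i=18 'd': node 10→1 (via fail)
i=19 'a': node 1→10  ** P3@[18:19]
i=20 'a': node 10→6 (via fail)
i=21 'b': node 6→0 (via fail)
i=22 'd': node 0→1
i=23 'a': node 1→10  ** P3@[22:23]
i=24 'a': node 10→6 (via fail)
i=25 'e': node 6→7  ** P1@[24:25]
i=26 'c': node 7→8
i=27 'b': node 8→9  ** P2@[24:27]
i=28 'a': node 9→6 (via fail)
i=29 'e': node 6→7  ** P1@[28:29]
i=30 'c': node 7→8
i=31 'b': node 8→9  ** P2@[28:31]
i=32 'd': node 9→1 (via fail)
i=33 'a': node 1→10  ** P3@[32:33]
i=34 'a': node 10→6 (via fail)
i=35 'd': node 6→1 (via fail)
i=36 'c': node 1→0 (via fail)
i=37 'd': node 0→1
i=38 'a': node 1→10  ** P3@[37:38]
i=39 'e': node 10→7 (via fail)  ** P1@[38:39]
i=40 'c': node 7→8
i=41 'b': node 8→9  ** P2@[38:41]

All matches (sorted): [[4,0],[4,3],[9,3],[14,0],[14,3],[17,3],[19,3],[23,3],[25,1],[27,2],[29,1],[31,2],[33,3],[38,3],[39,1],[41,2]]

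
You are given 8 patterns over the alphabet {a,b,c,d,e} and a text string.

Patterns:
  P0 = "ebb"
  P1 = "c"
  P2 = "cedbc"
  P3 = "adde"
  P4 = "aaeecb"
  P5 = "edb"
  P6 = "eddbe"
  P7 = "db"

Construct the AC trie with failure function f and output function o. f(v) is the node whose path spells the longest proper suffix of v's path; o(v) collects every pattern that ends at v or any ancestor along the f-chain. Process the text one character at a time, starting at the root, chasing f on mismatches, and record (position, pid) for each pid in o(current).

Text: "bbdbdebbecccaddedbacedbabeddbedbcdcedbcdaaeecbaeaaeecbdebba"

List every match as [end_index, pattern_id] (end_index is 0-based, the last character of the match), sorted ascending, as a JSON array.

Construct AC machine:
Trie (insert patterns):
  0='ε' goto a→9 c→4 d→23 e→1
  1='e' goto b→2 d→18
  2='eb' goto b→3
  3='ebb' goto ·  ←P0
  4='c' goto e→5  ←P1
  5='ce' goto d→6
  6='ced' goto b→7
  7='cedb' goto c→8
  8='cedbc' goto ·  ←P2
  9='a' goto a→13 d→10
  10='ad' goto d→11
  11='add' goto e→12
  12='adde' goto ·  ←P3
  13='aa' goto e→14
  14='aae' goto e→15
  15='aaee' goto c→16
  16='aaeec' goto b→17
  17='aaeecb' goto ·  ←P4
  18='ed' goto b→19 d→20
  19='edb' goto ·  ←P5
  20='edd' goto b→21
  21='eddb' goto e→22
  22='eddbe' goto ·  ←P6
  23='d' goto b→24
  24='db' goto ·  ←P7

BFS fail/out derivation:
  fail(1) 'e': from fail(0)=0 chase 'e': 0 ⇒ 0;  out=∅∪out(0)=∅
  fail(4) 'c': from fail(0)=0 chase 'c': 0 ⇒ 0;  out={1}∪out(0)={1}
  fail(9) 'a': from fail(0)=0 chase 'a': 0 ⇒ 0;  out=∅∪out(0)=∅
  fail(23) 'd': from fail(0)=0 chase 'd': 0 ⇒ 0;  out=∅∪out(0)=∅
  fail(2) 'eb': from fail(1)=0 chase 'b': 0 ⇒ 0;  out=∅∪out(0)=∅
  fail(5) 'ce': from fail(4)=0 chase 'e': 0 ⇒ 1;  out=∅∪out(1)=∅
  fail(10) 'ad': from fail(9)=0 chase 'd': 0 ⇒ 23;  out=∅∪out(23)=∅
  fail(13) 'aa': from fail(9)=0 chase 'a': 0 ⇒ 9;  out=∅∪out(9)=∅
  fail(18) 'ed': from fail(1)=0 chase 'd': 0 ⇒ 23;  out=∅∪out(23)=∅
  fail(24) 'db': from fail(23)=0 chase 'b': 0 ⇒ 0;  out={7}∪out(0)={7}
  fail(3) 'ebb': from fail(2)=0 chase 'b': 0 ⇒ 0;  out={0}∪out(0)={0}
  fail(6) 'ced': from fail(5)=1 chase 'd': 1 ⇒ 18;  out=∅∪out(18)=∅
  fail(11) 'add': from fail(10)=23 chase 'd': 23→0 ⇒ 23;  out=∅∪out(23)=∅
  fail(14) 'aae': from fail(13)=9 chase 'e': 9→0 ⇒ 1;  out=∅∪out(1)=∅
  fail(19) 'edb': from fail(18)=23 chase 'b': 23 ⇒ 24;  out={5}∪out(24)={5,7}
  fail(20) 'edd': from fail(18)=23 chase 'd': 23→0 ⇒ 23;  out=∅∪out(23)=∅
  fail(7) 'cedb': from fail(6)=18 chase 'b': 18 ⇒ 19;  out=∅∪out(19)={5,7}
  fail(12) 'adde': from fail(11)=23 chase 'e': 23→0 ⇒ 1;  out={3}∪out(1)={3}
  fail(15) 'aaee': from fail(14)=1 chase 'e': 1→0 ⇒ 1;  out=∅∪out(1)=∅
  fail(21) 'eddb': from fail(20)=23 chase 'b': 23 ⇒ 24;  out=∅∪out(24)={7}
  fail(8) 'cedbc': from fail(7)=19 chase 'c': 19→24→0 ⇒ 4;  out={2}∪out(4)={1,2}
  fail(16) 'aaeec': from fail(15)=1 chase 'c': 1→0 ⇒ 4;  out=∅∪out(4)={1}
  fail(22) 'eddbe': from fail(21)=24 chase 'e': 24→0 ⇒ 1;  out={6}∪out(1)={6}
  fail(17) 'aaeecb': from fail(16)=4 chase 'b': 4→0 ⇒ 0;  out={4}∪out(0)={4}

Scan:
pos 0 'b': at 0
pos 1 'b': at 0
pos 2 'd': at 23
pos 3 'b': at 24  emit P7@[2:3]
pos 4 'd': at 23 (fail-walked)
pos 5 'e': at 1 (fail-walked)
pos 6 'b': at 2
pos 7 'b': at 3  emit P0@[5:7]
pos 8 'e': at 1 (fail-walked)
pos 9 'c': at 4 (fail-walked)  emit P1@[9:9]
pos 10 'c': at 4 (fail-walked)  emit P1@[10:10]
pos 11 'c': at 4 (fail-walked)  emit P1@[11:11]
pos 12 'a': at 9 (fail-walked)
pos 13 'd': at 10
pos 14 'd': at 11
pos 15 'e': at 12  emit P3@[12:15]
pos 16 'd': at 18 (fail-walked)
pos 17 'b': at 19  emit P5@[15:17],P7@[16:17]
pos 18 'a': at 9 (fail-walked)
pos 19 'c': at 4 (fail-walked)  emit P1@[19:19]
pos 20 'e': at 5
pos 21 'd': at 6
pos 22 'b': at 7  emit P5@[20:22],P7@[21:22]
pos 23 'a': at 9 (fail-walked)
pos 24 'b': at 0 (fail-walked)
pos 25 'e': at 1
pos 26 'd': at 18
pos 27 'd': at 20
pos 28 'b': at 21  emit P7@[27:28]
pos 29 'e': at 22  emit P6@[25:29]
pos 30 'd': at 18 (fail-walked)
pos 31 'b': at 19  emit P5@[29:31],P7@[30:31]
pos 32 'c': at 4 (fail-walked)  emit P1@[32:32]
pos 33 'd': at 23 (fail-walked)
pos 34 'c': at 4 (fail-walked)  emit P1@[34:34]
pos 35 'e': at 5
pos 36 'd': at 6
pos 37 'b': at 7  emit P5@[35:37],P7@[36:37]
pos 38 'c': at 8  emit P1@[38:38],P2@[34:38]
pos 39 'd': at 23 (fail-walked)
pos 40 'a': at 9 (fail-walked)
pos 41 'a': at 13
pos 42 'e': at 14
pos 43 'e': at 15
pos 44 'c': at 16  emit P1@[44:44]
pos 45 'b': at 17  emit P4@[40:45]
pos 46 'a': at 9 (fail-walked)
pos 47 'e': at 1 (fail-walked)
pos 48 'a': at 9 (fail-walked)
pos 49 'a': at 13
pos 50 'e': at 14
pos 51 'e': at 15
pos 52 'c': at 16  emit P1@[52:52]
pos 53 'b': at 17  emit P4@[48:53]
pos 54 'd': at 23 (fail-walked)
pos 55 'e': at 1 (fail-walked)
pos 56 'b': at 2
pos 57 'b': at 3  emit P0@[55:57]
pos 58 'a': at 9 (fail-walked)

Matches: [[3,7],[7,0],[9,1],[10,1],[11,1],[15,3],[17,5],[17,7],[19,1],[22,5],[22,7],[28,7],[29,6],[31,5],[31,7],[32,1],[34,1],[37,5],[37,7],[38,1],[38,2],[44,1],[45,4],[52,1],[53,4],[57,0]]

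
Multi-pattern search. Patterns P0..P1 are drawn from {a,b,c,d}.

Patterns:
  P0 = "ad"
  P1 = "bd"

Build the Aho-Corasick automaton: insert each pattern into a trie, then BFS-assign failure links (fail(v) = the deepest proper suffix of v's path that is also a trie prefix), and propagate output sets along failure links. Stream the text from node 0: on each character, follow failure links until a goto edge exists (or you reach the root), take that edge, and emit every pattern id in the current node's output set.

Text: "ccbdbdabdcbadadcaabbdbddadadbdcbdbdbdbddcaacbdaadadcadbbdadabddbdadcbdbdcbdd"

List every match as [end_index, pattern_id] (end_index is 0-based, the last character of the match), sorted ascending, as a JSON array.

Construct AC machine:
Trie nodes:
  0='ε' goto a→1 b→3
  1='a' goto d→2
  2='ad' goto ·  ←P0
  3='b' goto d→4
  4='bd' goto ·  ←P1

Failure links (BFS by depth):
  fail(1) 'a': from fail(0)=0 chase 'a': 0 ⇒ 0;  out=∅∪out(0)=∅
  fail(3) 'b': from fail(0)=0 chase 'b': 0 ⇒ 0;  out=∅∪out(0)=∅
  fail(2) 'ad': from fail(1)=0 chase 'd': 0 ⇒ 0;  out={0}∪out(0)={0}
  fail(4) 'bd': from fail(3)=0 chase 'd': 0 ⇒ 0;  out={1}∪out(0)={1}

Scan:
i=0 'c': node 0→0
i=1 'c': node 0→0
i=2 'b': node 0→3
i=3 'd': node 3→4  → match P1@[2:3]
i=4 'b': node 4→3 (fail-walked)
i=5 'd': node 3→4  → match P1@[4:5]
i=6 'a': node 4→1 (fail-walked)
i=7 'b': node 1→3 (fail-walked)
i=8 'd': node 3→4  → match P1@[7:8]
i=9 'c': node 4→0 (fail-walked)
i=10 'b': node 0→3
i=11 'a': node 3→1 (fail-walked)
i=12 'd': node 1→2  → match P0@[11:12]
i=13 'a': node 2→1 (fail-walked)
i=14 'd': node 1→2  → match P0@[13:14]
i=15 'c': node 2→0 (fail-walked)
i=16 'a': node 0→1
i=17 'a': node 1→1 (fail-walked)
i=18 'b': node 1→3 (fail-walked)
i=19 'b': node 3→3 (fail-walked)
i=20 'd': node 3→4  → match P1@[19:20]
i=21 'b': node 4→3 (fail-walked)
i=22 'd': node 3→4  → match P1@[21:22]
i=23 'd': node 4→0 (fail-walked)
i=24 'a': node 0→1
i=25 'd': node 1→2  → match P0@[24:25]
i=26 'a': node 2→1 (fail-walked)
i=27 'd': node 1→2  → match P0@[26:27]
i=28 'b': node 2→3 (fail-walked)
i=29 'd': node 3→4  → match P1@[28:29]
i=30 'c': node 4→0 (fail-walked)
i=31 'b': node 0→3
i=32 'd': node 3→4  → match P1@[31:32]
i=33 'b': node 4→3 (fail-walked)
i=34 'd': node 3→4  → match P1@[33:34]
i=35 'b': node 4→3 (fail-walked)
i=36 'd': node 3→4  → match P1@[35:36]
i=37 'b': node 4→3 (fail-walked)
i=38 'd': node 3→4  → match P1@[37:38]
i=39 'd': node 4→0 (fail-walked)
i=40 'c': node 0→0
i=41 'a': node 0→1
i=42 'a': node 1→1 (fail-walked)
i=43 'c': node 1→0 (fail-walked)
i=44 'b': node 0→3
i=45 'd': node 3→4  → match P1@[44:45]
i=46 'a': node 4→1 (fail-walked)
i=47 'a': node 1→1 (fail-walked)
i=48 'd': node 1→2  → match P0@[47:48]
i=49 'a': node 2→1 (fail-walked)
i=50 'd': node 1→2  → match P0@[49:50]
i=51 'c': node 2→0 (fail-walked)
i=52 'a': node 0→1
i=53 'd': node 1→2  → match P0@[52:53]
i=54 'b': node 2→3 (fail-walked)
i=55 'b': node 3→3 (fail-walked)
i=56 'd': node 3→4  → match P1@[55:56]
i=57 'a': node 4→1 (fail-walked)
i=58 'd': node 1→2  → match P0@[57:58]
i=59 'a': node 2→1 (fail-walked)
i=60 'b': node 1→3 (fail-walked)
i=61 'd': node 3→4  → match P1@[60:61]
i=62 'd': node 4→0 (fail-walked)
i=63 'b': node 0→3
i=64 'd': node 3→4  → match P1@[63:64]
i=65 'a': node 4→1 (fail-walked)
i=66 'd': node 1→2  → match P0@[65:66]
i=67 'c': node 2→0 (fail-walked)
i=68 'b': node 0→3
i=69 'd': node 3→4  → match P1@[68:69]
i=70 'b': node 4→3 (fail-walked)
i=71 'd': node 3→4  → match P1@[70:71]
i=72 'c': node 4→0 (fail-walked)
i=73 'b': node 0→3
i=74 'd': node 3→4  → match P1@[73:74]
i=75 'd': node 4→0 (fail-walked)

Result: [[3,1],[5,1],[8,1],[12,0],[14,0],[20,1],[22,1],[25,0],[27,0],[29,1],[32,1],[34,1],[36,1],[38,1],[45,1],[48,0],[50,0],[53,0],[56,1],[58,0],[61,1],[64,1],[66,0],[69,1],[71,1],[74,1]]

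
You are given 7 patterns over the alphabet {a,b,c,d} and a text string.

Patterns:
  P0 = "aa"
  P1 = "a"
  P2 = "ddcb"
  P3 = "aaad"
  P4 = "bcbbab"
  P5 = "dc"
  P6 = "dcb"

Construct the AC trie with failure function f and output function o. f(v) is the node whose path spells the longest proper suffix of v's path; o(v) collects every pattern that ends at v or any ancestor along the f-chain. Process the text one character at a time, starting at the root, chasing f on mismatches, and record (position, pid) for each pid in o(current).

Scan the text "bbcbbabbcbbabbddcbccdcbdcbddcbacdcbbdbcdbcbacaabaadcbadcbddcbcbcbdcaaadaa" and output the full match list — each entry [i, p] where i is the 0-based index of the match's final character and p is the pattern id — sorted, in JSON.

Build:
Trie (insert patterns):
  0='ε' goto a→1 b→9 d→3
  1='a' goto a→2  ←P1
  2='aa' goto a→7  ←P0
  3='d' goto c→15 d→4
  4='dd' goto c→5
  5='ddc' goto b→6
  6='ddcb' goto ·  ←P2
  7='aaa' goto d→8
  8='aaad' goto ·  ←P3
  9='b' goto c→10
  10='bc' goto b→11
  11='bcb' goto b→12
  12='bcbb' goto a→13
  13='bcbba' goto b→14
  14='bcbbab' goto ·  ←P4
  15='dc' goto b→16  ←P5
  16='dcb' goto ·  ←P6

Failure links (BFS by depth):
  n1('a'): parent n0 fail=0; on 'a' 0 → fail=0;  out {1}∪∅={1}
  n3('d'): parent n0 fail=0; on 'd' 0 → fail=0;  out ∅∪∅=∅
  n9('b'): parent n0 fail=0; on 'b' 0 → fail=0;  out ∅∪∅=∅
  n2('aa'): parent n1 fail=0; on 'a' 0 → fail=1;  out {0}∪{1}={0,1}
  n4('dd'): parent n3 fail=0; on 'd' 0 → fail=3;  out ∅∪∅=∅
  n10('bc'): parent n9 fail=0; on 'c' 0 → fail=0;  out ∅∪∅=∅
  n15('dc'): parent n3 fail=0; on 'c' 0 → fail=0;  out {5}∪∅={5}
  n5('ddc'): parent n4 fail=3; on 'c' 3 → fail=15;  out ∅∪{5}={5}
  n7('aaa'): parent n2 fail=1; on 'a' 1 → fail=2;  out ∅∪{0,1}={0,1}
  n11('bcb'): parent n10 fail=0; on 'b' 0 → fail=9;  out ∅∪∅=∅
  n16('dcb'): parent n15 fail=0; on 'b' 0 → fail=9;  out {6}∪∅={6}
  n6('ddcb'): parent n5 fail=15; on 'b' 15 → fail=16;  out {2}∪{6}={2,6}
  n8('aaad'): parent n7 fail=2; on 'd' 2→1→0 → fail=3;  out {3}∪∅={3}
  n12('bcbb'): parent n11 fail=9; on 'b' 9→0 → fail=9;  out ∅∪∅=∅
  n13('bcbba'): parent n12 fail=9; on 'a' 9→0 → fail=1;  out ∅∪{1}={1}
  n14('bcbbab'): parent n13 fail=1; on 'b' 1→0 → fail=9;  out {4}∪∅={4}

Text stream:
i=0 'b': node 0→9
i=1 'b': node 9→9 ·f
i=2 'c': node 9→10
i=3 'b': node 10→11
i=4 'b': node 11→12
i=5 'a': node 12→13  emit P1@[5:5]
i=6 'b': node 13→14  emit P4@[1:6]
i=7 'b': node 14→9 ·f
i=8 'c': node 9→10
i=9 'b': node 10→11
i=10 'b': node 11→12
i=11 'a': node 12→13  emit P1@[11:11]
i=12 'b': node 13→14  emit P4@[7:12]
i=13 'b': node 14→9 ·f
i=14 'd': node 9→3 ·f
i=15 'd': node 3→4
i=16 'c': node 4→5  emit P5@[15:16]
i=17 'b': node 5→6  emit P2@[14:17],P6@[15:17]
i=18 'c': node 6→10 ·f
i=19 'c': node 10→0 ·f
i=20 'd': node 0→3
i=21 'c': node 3→15  emit P5@[20:21]
i=22 'b': node 15→16  emit P6@[20:22]
i=23 'd': node 16→3 ·f
i=24 'c': node 3→15  emit P5@[23:24]
i=25 'b': node 15→16  emit P6@[23:25]
i=26 'd': node 16→3 ·f
i=27 'd': node 3→4
i=28 'c': node 4→5  emit P5@[27:28]
i=29 'b': node 5→6  emit P2@[26:29],P6@[27:29]
i=30 'a': node 6→1 ·f  emit P1@[30:30]
i=31 'c': node 1→0 ·f
i=32 'd': node 0→3
i=33 'c': node 3→15  emit P5@[32:33]
i=34 'b': node 15→16  emit P6@[32:34]
i=35 'b': node 16→9 ·f
i=36 'd': node 9→3 ·f
i=37 'b': node 3→9 ·f
i=38 'c': node 9→10
i=39 'd': node 10→3 ·f
i=40 'b': node 3→9 ·f
i=41 'c': node 9→10
i=42 'b': node 10→11
i=43 'a': node 11→1 ·f  emit P1@[43:43]
i=44 'c': node 1→0 ·f
i=45 'a': node 0→1  emit P1@[45:45]
i=46 'a': node 1→2  emit P0@[45:46],P1@[46:46]
i=47 'b': node 2→9 ·f
i=48 'a': node 9→1 ·f  emit P1@[48:48]
i=49 'a': node 1→2  emit P0@[48:49],P1@[49:49]
i=50 'd': node 2→3 ·f
i=51 'c': node 3→15  emit P5@[50:51]
i=52 'b': node 15→16  emit P6@[50:52]
i=53 'a': node 16→1 ·f  emit P1@[53:53]
i=54 'd': node 1→3 ·f
i=55 'c': node 3→15  emit P5@[54:55]
i=56 'b': node 15→16  emit P6@[54:56]
i=57 'd': node 16→3 ·f
i=58 'd': node 3→4
i=59 'c': node 4→5  emit P5@[58:59]
i=60 'b': node 5→6  emit P2@[57:60],P6@[58:60]
i=61 'c': node 6→10 ·f
i=62 'b': node 10→11
i=63 'c': node 11→10 ·f
i=64 'b': node 10→11
i=65 'd': node 11→3 ·f
i=66 'c': node 3→15  emit P5@[65:66]
i=67 'a': node 15→1 ·f  emit P1@[67:67]
i=68 'a': node 1→2  emit P0@[67:68],P1@[68:68]
i=69 'a': node 2→7  emit P0@[68:69],P1@[69:69]
i=70 'd': node 7→8  emit P3@[67:70]
i=71 'a': node 8→1 ·f  emit P1@[71:71]
i=72 'a': node 1→2  emit P0@[71:72],P1@[72:72]

All matches (sorted): [[5,1],[6,4],[11,1],[12,4],[16,5],[17,2],[17,6],[21,5],[22,6],[24,5],[25,6],[28,5],[29,2],[29,6],[30,1],[33,5],[34,6],[43,1],[45,1],[46,0],[46,1],[48,1],[49,0],[49,1],[51,5],[52,6],[53,1],[55,5],[56,6],[59,5],[60,2],[60,6],[66,5],[67,1],[68,0],[68,1],[69,0],[69,1],[70,3],[71,1],[72,0],[72,1]]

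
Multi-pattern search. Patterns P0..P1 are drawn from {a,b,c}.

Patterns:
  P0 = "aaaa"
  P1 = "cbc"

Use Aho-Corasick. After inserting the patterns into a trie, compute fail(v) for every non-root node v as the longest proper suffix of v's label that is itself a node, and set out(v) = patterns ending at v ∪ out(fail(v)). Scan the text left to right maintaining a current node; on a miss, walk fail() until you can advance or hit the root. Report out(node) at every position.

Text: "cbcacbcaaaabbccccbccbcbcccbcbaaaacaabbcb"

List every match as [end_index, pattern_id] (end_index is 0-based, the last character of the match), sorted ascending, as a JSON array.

Build:
Trie nodes:
  0='ε' goto a→1 c→5
  1='a' goto a→2
  2='aa' goto a→3
  3='aaa' goto a→4
  4='aaaa' goto ·  [P0 ends]
  5='c' goto b→6
  6='cb' goto c→7
  7='cbc' goto ·  [P1 ends]

Failure links (BFS by depth):
  fail(1) 'a': from fail(0)=0 chase 'a': 0 ⇒ 0;  out=∅∪out(0)=∅
  fail(5) 'c': from fail(0)=0 chase 'c': 0 ⇒ 0;  out=∅∪out(0)=∅
  fail(2) 'aa': from fail(1)=0 chase 'a': 0 ⇒ 1;  out=∅∪out(1)=∅
  fail(6) 'cb': from fail(5)=0 chase 'b': 0 ⇒ 0;  out=∅∪out(0)=∅
  fail(3) 'aaa': from fail(2)=1 chase 'a': 1 ⇒ 2;  out=∅∪out(2)=∅
  fail(7) 'cbc': from fail(6)=0 chase 'c': 0 ⇒ 5;  out={1}∪out(5)={1}
  fail(4) 'aaaa': from fail(3)=2 chase 'a': 2 ⇒ 3;  out={0}∪out(3)={0}

Scan:
i=0 'c': node 0→5
i=1 'b': node 5→6
i=2 'c': node 6→7  emit P1@[0:2]
i=3 'a': node 7→1 (via fail)
i=4 'c': node 1→5 (via fail)
i=5 'b': node 5→6
i=6 'c': node 6→7  emit P1@[4:6]
i=7 'a': node 7→1 (via fail)
i=8 'a': node 1→2
i=9 'a': node 2→3
i=10 'a': node 3→4  emit P0@[7:10]
i=11 'b': node 4→0 (via fail)
i=12 'b': node 0→0
i=13 'c': node 0→5
i=14 'c': node 5→5 (via fail)
i=15 'c': node 5→5 (via fail)
i=16 'c': node 5→5 (via fail)
i=17 'b': node 5→6
i=18 'c': node 6→7  emit P1@[16:18]
i=19 'c': node 7→5 (via fail)
i=20 'b': node 5→6
i=21 'c': node 6→7  emit P1@[19:21]
i=22 'b': node 7→6 (via fail)
i=23 'c': node 6→7  emit P1@[21:23]
i=24 'c': node 7→5 (via fail)
i=25 'c': node 5→5 (via fail)
i=26 'b': node 5→6
i=27 'c': node 6→7  emit P1@[25:27]
i=28 'b': node 7→6 (via fail)
i=29 'a': node 6→1 (via fail)
i=30 'a': node 1→2
i=31 'a': node 2→3
i=32 'a': node 3→4  emit P0@[29:32]
i=33 'c': node 4→5 (via fail)
i=34 'a': node 5→1 (via fail)
i=35 'a': node 1→2
i=36 'b': node 2→0 (via fail)
i=37 'b': node 0→0
i=38 'c': node 0→5
i=39 'b': node 5→6

Matches: [[2,1],[6,1],[10,0],[18,1],[21,1],[23,1],[27,1],[32,0]]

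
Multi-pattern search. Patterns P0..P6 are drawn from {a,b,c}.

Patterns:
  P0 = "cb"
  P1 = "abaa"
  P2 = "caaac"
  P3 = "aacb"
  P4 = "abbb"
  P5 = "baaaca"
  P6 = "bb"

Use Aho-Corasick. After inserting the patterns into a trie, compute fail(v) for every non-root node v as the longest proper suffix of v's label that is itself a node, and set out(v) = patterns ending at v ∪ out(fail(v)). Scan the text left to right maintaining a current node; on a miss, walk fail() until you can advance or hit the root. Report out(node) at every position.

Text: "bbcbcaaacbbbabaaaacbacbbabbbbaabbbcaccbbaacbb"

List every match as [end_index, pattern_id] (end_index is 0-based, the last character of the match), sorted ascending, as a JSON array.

Construct AC machine:
Trie (insert patterns):
  n0 'ε': a→3 b→16 c→1
  n1 'c': a→7 b→2
  n2 'cb': ·  [P0 ends]
  n3 'a': a→11 b→4
  n4 'ab': a→5 b→14
  n5 'aba': a→6
  n6 'abaa': ·  [P1 ends]
  n7 'ca': a→8
  n8 'caa': a→9
  n9 'caaa': c→10
  n10 'caaac': ·  [P2 ends]
  n11 'aa': c→12
  n12 'aac': b→13
  n13 'aacb': ·  [P3 ends]
  n14 'abb': b→15
  n15 'abbb': ·  [P4 ends]
  n16 'b': a→17 b→22
  n17 'ba': a→18
  n18 'baa': a→19
  n19 'baaa': c→20
  n20 'baaac': a→21
  n21 'baaaca': ·  [P5 ends]
  n22 'bb': ·  [P6 ends]

Failure links (BFS by depth):
  fail(1) 'c': from fail(0)=0 chase 'c': 0 ⇒ 0;  out=∅∪out(0)=∅
  fail(3) 'a': from fail(0)=0 chase 'a': 0 ⇒ 0;  out=∅∪out(0)=∅
  fail(16) 'b': from fail(0)=0 chase 'b': 0 ⇒ 0;  out=∅∪out(0)=∅
  fail(2) 'cb': from fail(1)=0 chase 'b': 0 ⇒ 16;  out={0}∪out(16)={0}
  fail(4) 'ab': from fail(3)=0 chase 'b': 0 ⇒ 16;  out=∅∪out(16)=∅
  fail(7) 'ca': from fail(1)=0 chase 'a': 0 ⇒ 3;  out=∅∪out(3)=∅
  fail(11) 'aa': from fail(3)=0 chase 'a': 0 ⇒ 3;  out=∅∪out(3)=∅
  fail(17) 'ba': from fail(16)=0 chase 'a': 0 ⇒ 3;  out=∅∪out(3)=∅
  fail(22) 'bb': from fail(16)=0 chase 'b': 0 ⇒ 16;  out={6}∪out(16)={6}
  fail(5) 'aba': from fail(4)=16 chase 'a': 16 ⇒ 17;  out=∅∪out(17)=∅
  fail(8) 'caa': from fail(7)=3 chase 'a': 3 ⇒ 11;  out=∅∪out(11)=∅
  fail(12) 'aac': from fail(11)=3 chase 'c': 3→0 ⇒ 1;  out=∅∪out(1)=∅
  fail(14) 'abb': from fail(4)=16 chase 'b': 16 ⇒ 22;  out=∅∪out(22)={6}
  fail(18) 'baa': from fail(17)=3 chase 'a': 3 ⇒ 11;  out=∅∪out(11)=∅
  fail(6) 'abaa': from fail(5)=17 chase 'a': 17 ⇒ 18;  out={1}∪out(18)={1}
  fail(9) 'caaa': from fail(8)=11 chase 'a': 11→3 ⇒ 11;  out=∅∪out(11)=∅
  fail(13) 'aacb': from fail(12)=1 chase 'b': 1 ⇒ 2;  out={3}∪out(2)={0,3}
  fail(15) 'abbb': from fail(14)=22 chase 'b': 22→16 ⇒ 22;  out={4}∪out(22)={4,6}
  fail(19) 'baaa': from fail(18)=11 chase 'a': 11→3 ⇒ 11;  out=∅∪out(11)=∅
  fail(10) 'caaac': from fail(9)=11 chase 'c': 11 ⇒ 12;  out={2}∪out(12)={2}
  fail(20) 'baaac': from fail(19)=11 chase 'c': 11 ⇒ 12;  out=∅∪out(12)=∅
  fail(21) 'baaaca': from fail(20)=12 chase 'a': 12→1 ⇒ 7;  out={5}∪out(7)={5}

Scan:
pos 0 'b': at 16
pos 1 'b': at 22  ** P6@[0:1]
pos 2 'c': at 1 ·f
pos 3 'b': at 2  ** P0@[2:3]
pos 4 'c': at 1 ·f
pos 5 'a': at 7
pos 6 'a': at 8
pos 7 'a': at 9
pos 8 'c': at 10  ** P2@[4:8]
pos 9 'b': at 13 ·f  ** P0@[8:9],P3@[6:9]
pos 10 'b': at 22 ·f  ** P6@[9:10]
pos 11 'b': at 22 ·f  ** P6@[10:11]
pos 12 'a': at 17 ·f
pos 13 'b': at 4 ·f
pos 14 'a': at 5
pos 15 'a': at 6  ** P1@[12:15]
pos 16 'a': at 19 ·f
pos 17 'a': at 11 ·f
pos 18 'c': at 12
pos 19 'b': at 13  ** P0@[18:19],P3@[16:19]
pos 20 'a': at 17 ·f
pos 21 'c': at 1 ·f
pos 22 'b': at 2  ** P0@[21:22]
pos 23 'b': at 22 ·f  ** P6@[22:23]
pos 24 'a': at 17 ·f
pos 25 'b': at 4 ·f
pos 26 'b': at 14  ** P6@[25:26]
pos 27 'b': at 15  ** P4@[24:27],P6@[26:27]
pos 28 'b': at 22 ·f  ** P6@[27:28]
pos 29 'a': at 17 ·f
pos 30 'a': at 18
pos 31 'b': at 4 ·f
pos 32 'b': at 14  ** P6@[31:32]
pos 33 'b': at 15  ** P4@[30:33],P6@[32:33]
pos 34 'c': at 1 ·f
pos 35 'a': at 7
pos 36 'c': at 1 ·f
pos 37 'c': at 1 ·f
pos 38 'b': at 2  ** P0@[37:38]
pos 39 'b': at 22 ·f  ** P6@[38:39]
pos 40 'a': at 17 ·f
pos 41 'a': at 18
pos 42 'c': at 12 ·f
pos 43 'b': at 13  ** P0@[42:43],P3@[40:43]
pos 44 'b': at 22 ·f  ** P6@[43:44]

Result: [[1,6],[3,0],[8,2],[9,0],[9,3],[10,6],[11,6],[15,1],[19,0],[19,3],[22,0],[23,6],[26,6],[27,4],[27,6],[28,6],[32,6],[33,4],[33,6],[38,0],[39,6],[43,0],[43,3],[44,6]]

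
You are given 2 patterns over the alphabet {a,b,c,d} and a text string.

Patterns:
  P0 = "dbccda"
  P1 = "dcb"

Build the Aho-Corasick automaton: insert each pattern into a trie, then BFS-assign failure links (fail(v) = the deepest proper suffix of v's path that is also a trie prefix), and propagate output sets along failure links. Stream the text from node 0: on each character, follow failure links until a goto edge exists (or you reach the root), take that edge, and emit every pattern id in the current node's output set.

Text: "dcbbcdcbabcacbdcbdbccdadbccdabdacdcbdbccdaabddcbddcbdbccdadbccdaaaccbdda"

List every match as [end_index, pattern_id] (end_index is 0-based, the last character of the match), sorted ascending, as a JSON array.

Build:
Trie (insert patterns):
  0='ε' goto d→1
  1='d' goto b→2 c→7
  2='db' goto c→3
  3='dbc' goto c→4
  4='dbcc' goto d→5
  5='dbccd' goto a→6
  6='dbccda' goto ·  [P0 ends]
  7='dc' goto b→8
  8='dcb' goto ·  [P1 ends]

Failure links (BFS by depth):
  n1('d'): parent n0 fail=0; on 'd' 0 → fail=0;  out ∅∪∅=∅
  n2('db'): parent n1 fail=0; on 'b' 0 → fail=0;  out ∅∪∅=∅
  n7('dc'): parent n1 fail=0; on 'c' 0 → fail=0;  out ∅∪∅=∅
  n3('dbc'): parent n2 fail=0; on 'c' 0 → fail=0;  out ∅∪∅=∅
  n8('dcb'): parent n7 fail=0; on 'b' 0 → fail=0;  out {1}∪∅={1}
  n4('dbcc'): parent n3 fail=0; on 'c' 0 → fail=0;  out ∅∪∅=∅
  n5('dbccd'): parent n4 fail=0; on 'd' 0 → fail=1;  out ∅∪∅=∅
  n6('dbccda'): parent n5 fail=1; on 'a' 1→0 → fail=0;  out {0}∪∅={0}

Run:
[0] read 'd'  n0⇒n1
[1] read 'c'  n1⇒n7
[2] read 'b'  n7⇒n8  emit P1@[0:2]
[3] read 'b'  n8⇒n0 (fail-walked)
[4] read 'c'  n0⇒n0
[5] read 'd'  n0⇒n1
[6] read 'c'  n1⇒n7
[7] read 'b'  n7⇒n8  emit P1@[5:7]
[8] read 'a'  n8⇒n0 (fail-walked)
[9] read 'b'  n0⇒n0
[10] read 'c'  n0⇒n0
[11] read 'a'  n0⇒n0
[12] read 'c'  n0⇒n0
[13] read 'b'  n0⇒n0
[14] read 'd'  n0⇒n1
[15] read 'c'  n1⇒n7
[16] read 'b'  n7⇒n8  emit P1@[14:16]
[17] read 'd'  n8⇒n1 (fail-walked)
[18] read 'b'  n1⇒n2
[19] read 'c'  n2⇒n3
[20] read 'c'  n3⇒n4
[21] read 'd'  n4⇒n5
[22] read 'a'  n5⇒n6  emit P0@[17:22]
[23] read 'd'  n6⇒n1 (fail-walked)
[24] read 'b'  n1⇒n2
[25] read 'c'  n2⇒n3
[26] read 'c'  n3⇒n4
[27] read 'd'  n4⇒n5
[28] read 'a'  n5⇒n6  emit P0@[23:28]
[29] read 'b'  n6⇒n0 (fail-walked)
[30] read 'd'  n0⇒n1
[31] read 'a'  n1⇒n0 (fail-walked)
[32] read 'c'  n0⇒n0
[33] read 'd'  n0⇒n1
[34] read 'c'  n1⇒n7
[35] read 'b'  n7⇒n8  emit P1@[33:35]
[36] read 'd'  n8⇒n1 (fail-walked)
[37] read 'b'  n1⇒n2
[38] read 'c'  n2⇒n3
[39] read 'c'  n3⇒n4
[40] read 'd'  n4⇒n5
[41] read 'a'  n5⇒n6  emit P0@[36:41]
[42] read 'a'  n6⇒n0 (fail-walked)
[43] read 'b'  n0⇒n0
[44] read 'd'  n0⇒n1
[45] read 'd'  n1⇒n1 (fail-walked)
[46] read 'c'  n1⇒n7
[47] read 'b'  n7⇒n8  emit P1@[45:47]
[48] read 'd'  n8⇒n1 (fail-walked)
[49] read 'd'  n1⇒n1 (fail-walked)
[50] read 'c'  n1⇒n7
[51] read 'b'  n7⇒n8  emit P1@[49:51]
[52] read 'd'  n8⇒n1 (fail-walked)
[53] read 'b'  n1⇒n2
[54] read 'c'  n2⇒n3
[55] read 'c'  n3⇒n4
[56] read 'd'  n4⇒n5
[57] read 'a'  n5⇒n6  emit P0@[52:57]
[58] read 'd'  n6⇒n1 (fail-walked)
[59] read 'b'  n1⇒n2
[60] read 'c'  n2⇒n3
[61] read 'c'  n3⇒n4
[62] read 'd'  n4⇒n5
[63] read 'a'  n5⇒n6  emit P0@[58:63]
[64] read 'a'  n6⇒n0 (fail-walked)
[65] read 'a'  n0⇒n0
[66] read 'c'  n0⇒n0
[67] read 'c'  n0⇒n0
[68] read 'b'  n0⇒n0
[69] read 'd'  n0⇒n1
[70] read 'd'  n1⇒n1 (fail-walked)
[71] read 'a'  n1⇒n0 (fail-walked)

Result: [[2,1],[7,1],[16,1],[22,0],[28,0],[35,1],[41,0],[47,1],[51,1],[57,0],[63,0]]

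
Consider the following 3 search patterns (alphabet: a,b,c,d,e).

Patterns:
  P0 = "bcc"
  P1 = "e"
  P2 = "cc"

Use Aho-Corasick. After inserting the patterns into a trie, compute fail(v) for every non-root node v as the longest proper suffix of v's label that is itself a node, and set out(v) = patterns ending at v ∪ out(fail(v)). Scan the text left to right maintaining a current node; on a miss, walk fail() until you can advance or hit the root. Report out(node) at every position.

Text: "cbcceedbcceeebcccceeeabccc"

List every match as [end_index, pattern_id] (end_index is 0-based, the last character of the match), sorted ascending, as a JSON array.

Build automaton:
Trie (insert patterns):
  0='ε' goto b→1 c→5 e→4
  1='b' goto c→2
  2='bc' goto c→3
  3='bcc' goto ·  ←P0
  4='e' goto ·  ←P1
  5='c' goto c→6
  6='cc' goto ·  ←P2

BFS fail/out derivation:
  n1('b'): parent n0 fail=0; on 'b' 0 → fail=0;  out ∅∪∅=∅
  n4('e'): parent n0 fail=0; on 'e' 0 → fail=0;  out {1}∪∅={1}
  n5('c'): parent n0 fail=0; on 'c' 0 → fail=0;  out ∅∪∅=∅
  n2('bc'): parent n1 fail=0; on 'c' 0 → fail=5;  out ∅∪∅=∅
  n6('cc'): parent n5 fail=0; on 'c' 0 → fail=5;  out {2}∪∅={2}
  n3('bcc'): parent n2 fail=5; on 'c' 5 → fail=6;  out {0}∪{2}={0,2}

Text stream:
pos 0 'c': at 5
pos 1 'b': at 1 (via fail)
pos 2 'c': at 2
pos 3 'c': at 3  emit P0@[1:3],P2@[2:3]
pos 4 'e': at 4 (via fail)  emit P1@[4:4]
pos 5 'e': at 4 (via fail)  emit P1@[5:5]
pos 6 'd': at 0 (via fail)
pos 7 'b': at 1
pos 8 'c': at 2
pos 9 'c': at 3  emit P0@[7:9],P2@[8:9]
pos 10 'e': at 4 (via fail)  emit P1@[10:10]
pos 11 'e': at 4 (via fail)  emit P1@[11:11]
pos 12 'e': at 4 (via fail)  emit P1@[12:12]
pos 13 'b': at 1 (via fail)
pos 14 'c': at 2
pos 15 'c': at 3  emit P0@[13:15],P2@[14:15]
pos 16 'c': at 6 (via fail)  emit P2@[15:16]
pos 17 'c': at 6 (via fail)  emit P2@[16:17]
pos 18 'e': at 4 (via fail)  emit P1@[18:18]
pos 19 'e': at 4 (via fail)  emit P1@[19:19]
pos 20 'e': at 4 (via fail)  emit P1@[20:20]
pos 21 'a': at 0 (via fail)
pos 22 'b': at 1
pos 23 'c': at 2
pos 24 'c': at 3  emit P0@[22:24],P2@[23:24]
pos 25 'c': at 6 (via fail)  emit P2@[24:25]

Result: [[3,0],[3,2],[4,1],[5,1],[9,0],[9,2],[10,1],[11,1],[12,1],[15,0],[15,2],[16,2],[17,2],[18,1],[19,1],[20,1],[24,0],[24,2],[25,2]]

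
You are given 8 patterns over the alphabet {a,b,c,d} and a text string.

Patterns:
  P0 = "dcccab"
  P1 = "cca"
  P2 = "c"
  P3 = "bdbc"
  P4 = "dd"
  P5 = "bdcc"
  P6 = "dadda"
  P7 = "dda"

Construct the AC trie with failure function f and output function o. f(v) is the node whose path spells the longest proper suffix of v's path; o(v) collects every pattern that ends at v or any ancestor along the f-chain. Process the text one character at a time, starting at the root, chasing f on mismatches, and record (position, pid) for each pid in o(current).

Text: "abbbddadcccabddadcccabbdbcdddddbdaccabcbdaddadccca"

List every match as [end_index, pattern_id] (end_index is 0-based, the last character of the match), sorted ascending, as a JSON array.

Construct AC machine:
Trie nodes:
  0='ε' goto b→10 c→7 d→1
  1='d' goto a→17 c→2 d→14
  2='dc' goto c→3
  3='dcc' goto c→4
  4='dccc' goto a→5
  5='dccca' goto b→6
  6='dcccab' goto ·  [P0 ends]
  7='c' goto c→8  [P2 ends]
  8='cc' goto a→9
  9='cca' goto ·  [P1 ends]
  10='b' goto d→11
  11='bd' goto b→12 c→15
  12='bdb' goto c→13
  13='bdbc' goto ·  [P3 ends]
  14='dd' goto a→21  [P4 ends]
  15='bdc' goto c→16
  16='bdcc' goto ·  [P5 ends]
  17='da' goto d→18
  18='dad' goto d→19
  19='dadd' goto a→20
  20='dadda' goto ·  [P6 ends]
  21='dda' goto ·  [P7 ends]

Failure links (BFS by depth):
  fail(1) 'd': from fail(0)=0 chase 'd': 0 ⇒ 0;  out=∅∪out(0)=∅
  fail(7) 'c': from fail(0)=0 chase 'c': 0 ⇒ 0;  out={2}∪out(0)={2}
  fail(10) 'b': from fail(0)=0 chase 'b': 0 ⇒ 0;  out=∅∪out(0)=∅
  fail(2) 'dc': from fail(1)=0 chase 'c': 0 ⇒ 7;  out=∅∪out(7)={2}
  fail(8) 'cc': from fail(7)=0 chase 'c': 0 ⇒ 7;  out=∅∪out(7)={2}
  fail(11) 'bd': from fail(10)=0 chase 'd': 0 ⇒ 1;  out=∅∪out(1)=∅
  fail(14) 'dd': from fail(1)=0 chase 'd': 0 ⇒ 1;  out={4}∪out(1)={4}
  fail(17) 'da': from fail(1)=0 chase 'a': 0 ⇒ 0;  out=∅∪out(0)=∅
  fail(3) 'dcc': from fail(2)=7 chase 'c': 7 ⇒ 8;  out=∅∪out(8)={2}
  fail(9) 'cca': from fail(8)=7 chase 'a': 7→0 ⇒ 0;  out={1}∪out(0)={1}
  fail(12) 'bdb': from fail(11)=1 chase 'b': 1→0 ⇒ 10;  out=∅∪out(10)=∅
  fail(15) 'bdc': from fail(11)=1 chase 'c': 1 ⇒ 2;  out=∅∪out(2)={2}
  fail(18) 'dad': from fail(17)=0 chase 'd': 0 ⇒ 1;  out=∅∪out(1)=∅
  fail(21) 'dda': from fail(14)=1 chase 'a': 1 ⇒ 17;  out={7}∪out(17)={7}
  fail(4) 'dccc': from fail(3)=8 chase 'c': 8→7 ⇒ 8;  out=∅∪out(8)={2}
  fail(13) 'bdbc': from fail(12)=10 chase 'c': 10→0 ⇒ 7;  out={3}∪out(7)={2,3}
  fail(16) 'bdcc': from fail(15)=2 chase 'c': 2 ⇒ 3;  out={5}∪out(3)={2,5}
  fail(19) 'dadd': from fail(18)=1 chase 'd': 1 ⇒ 14;  out=∅∪out(14)={4}
  fail(5) 'dccca': from fail(4)=8 chase 'a': 8 ⇒ 9;  out=∅∪out(9)={1}
  fail(20) 'dadda': from fail(19)=14 chase 'a': 14 ⇒ 21;  out={6}∪out(21)={6,7}
  fail(6) 'dcccab': from fail(5)=9 chase 'b': 9→0 ⇒ 10;  out={0}∪out(10)={0}

Text stream:
i=0 'a': node 0→0
i=1 'b': node 0→10
i=2 'b': node 10→10 ·f
i=3 'b': node 10→10 ·f
i=4 'd': node 10→11
i=5 'd': node 11→14 ·f  ** P4@[4:5]
i=6 'a': node 14→21  ** P7@[4:6]
i=7 'd': node 21→18 ·f
i=8 'c': node 18→2 ·f  ** P2@[8:8]
i=9 'c': node 2→3  ** P2@[9:9]
i=10 'c': node 3→4  ** P2@[10:10]
i=11 'a': node 4→5  ** P1@[9:11]
i=12 'b': node 5→6  ** P0@[7:12]
i=13 'd': node 6→11 ·f
i=14 'd': node 11→14 ·f  ** P4@[13:14]
i=15 'a': node 14→21  ** P7@[13:15]
i=16 'd': node 21→18 ·f
i=17 'c': node 18→2 ·f  ** P2@[17:17]
i=18 'c': node 2→3  ** P2@[18:18]
i=19 'c': node 3→4  ** P2@[19:19]
i=20 'a': node 4→5  ** P1@[18:20]
i=21 'b': node 5→6  ** P0@[16:21]
i=22 'b': node 6→10 ·f
i=23 'd': node 10→11
i=24 'b': node 11→12
i=25 'c': node 12→13  ** P2@[25:25],P3@[22:25]
i=26 'd': node 13→1 ·f
i=27 'd': node 1→14  ** P4@[26:27]
i=28 'd': node 14→14 ·f  ** P4@[27:28]
i=29 'd': node 14→14 ·f  ** P4@[28:29]
i=30 'd': node 14→14 ·f  ** P4@[29:30]
i=31 'b': node 14→10 ·f
i=32 'd': node 10→11
i=33 'a': node 11→17 ·f
i=34 'c': node 17→7 ·f  ** P2@[34:34]
i=35 'c': node 7→8  ** P2@[35:35]
i=36 'a': node 8→9  ** P1@[34:36]
i=37 'b': node 9→10 ·f
i=38 'c': node 10→7 ·f  ** P2@[38:38]
i=39 'b': node 7→10 ·f
i=40 'd': node 10→11
i=41 'a': node 11→17 ·f
i=42 'd': node 17→18
i=43 'd': node 18→19  ** P4@[42:43]
i=44 'a': node 19→20  ** P6@[40:44],P7@[42:44]
i=45 'd': node 20→18 ·f
i=46 'c': node 18→2 ·f  ** P2@[46:46]
i=47 'c': node 2→3  ** P2@[47:47]
i=48 'c': node 3→4  ** P2@[48:48]
i=49 'a': node 4→5  ** P1@[47:49]

Matches: [[5,4],[6,7],[8,2],[9,2],[10,2],[11,1],[12,0],[14,4],[15,7],[17,2],[18,2],[19,2],[20,1],[21,0],[25,2],[25,3],[27,4],[28,4],[29,4],[30,4],[34,2],[35,2],[36,1],[38,2],[43,4],[44,6],[44,7],[46,2],[47,2],[48,2],[49,1]]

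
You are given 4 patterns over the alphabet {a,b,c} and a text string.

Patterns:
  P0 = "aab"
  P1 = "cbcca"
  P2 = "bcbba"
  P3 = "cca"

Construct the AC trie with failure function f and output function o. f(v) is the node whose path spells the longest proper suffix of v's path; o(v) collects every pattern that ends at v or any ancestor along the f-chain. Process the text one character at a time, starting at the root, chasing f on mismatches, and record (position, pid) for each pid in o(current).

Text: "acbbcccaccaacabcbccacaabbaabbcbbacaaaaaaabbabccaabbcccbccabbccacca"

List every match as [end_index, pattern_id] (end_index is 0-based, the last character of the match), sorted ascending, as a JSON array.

Build automaton:
Trie nodes:
  0='ε' goto a→1 b→9 c→4
  1='a' goto a→2
  2='aa' goto b→3
  3='aab' goto ·  ←P0
  4='c' goto b→5 c→14
  5='cb' goto c→6
  6='cbc' goto c→7
  7='cbcc' goto a→8
  8='cbcca' goto ·  ←P1
  9='b' goto c→10
  10='bc' goto b→11
  11='bcb' goto b→12
  12='bcbb' goto a→13
  13='bcbba' goto ·  ←P2
  14='cc' goto a→15
  15='cca' goto ·  ←P3

Failure links (BFS by depth):
  fail(1) 'a': from fail(0)=0 chase 'a': 0 ⇒ 0;  out=∅∪out(0)=∅
  fail(4) 'c': from fail(0)=0 chase 'c': 0 ⇒ 0;  out=∅∪out(0)=∅
  fail(9) 'b': from fail(0)=0 chase 'b': 0 ⇒ 0;  out=∅∪out(0)=∅
  fail(2) 'aa': from fail(1)=0 chase 'a': 0 ⇒ 1;  out=∅∪out(1)=∅
  fail(5) 'cb': from fail(4)=0 chase 'b': 0 ⇒ 9;  out=∅∪out(9)=∅
  fail(10) 'bc': from fail(9)=0 chase 'c': 0 ⇒ 4;  out=∅∪out(4)=∅
  fail(14) 'cc': from fail(4)=0 chase 'c': 0 ⇒ 4;  out=∅∪out(4)=∅
  fail(3) 'aab': from fail(2)=1 chase 'b': 1→0 ⇒ 9;  out={0}∪out(9)={0}
  fail(6) 'cbc': from fail(5)=9 chase 'c': 9 ⇒ 10;  out=∅∪out(10)=∅
  fail(11) 'bcb': from fail(10)=4 chase 'b': 4 ⇒ 5;  out=∅∪out(5)=∅
  fail(15) 'cca': from fail(14)=4 chase 'a': 4→0 ⇒ 1;  out={3}∪out(1)={3}
  fail(7) 'cbcc': from fail(6)=10 chase 'c': 10→4 ⇒ 14;  out=∅∪out(14)=∅
  fail(12) 'bcbb': from fail(11)=5 chase 'b': 5→9→0 ⇒ 9;  out=∅∪out(9)=∅
  fail(8) 'cbcca': from fail(7)=14 chase 'a': 14 ⇒ 15;  out={1}∪out(15)={1,3}
  fail(13) 'bcbba': from fail(12)=9 chase 'a': 9→0 ⇒ 1;  out={2}∪out(1)={2}

Scan:
i=0 'a': node 0→1
i=1 'c': node 1→4 (fail-walked)
i=2 'b': node 4→5
i=3 'b': node 5→9 (fail-walked)
i=4 'c': node 9→10
i=5 'c': node 10→14 (fail-walked)
i=6 'c': node 14→14 (fail-walked)
i=7 'a': node 14→15  emit P3@[5:7]
i=8 'c': node 15→4 (fail-walked)
i=9 'c': node 4→14
i=10 'a': node 14→15  emit P3@[8:10]
i=11 'a': node 15→2 (fail-walked)
i=12 'c': node 2→4 (fail-walked)
i=13 'a': node 4→1 (fail-walked)
i=14 'b': node 1→9 (fail-walked)
i=15 'c': node 9→10
i=16 'b': node 10→11
i=17 'c': node 11→6 (fail-walked)
i=18 'c': node 6→7
i=19 'a': node 7→8  emit P1@[15:19],P3@[17:19]
i=20 'c': node 8→4 (fail-walked)
i=21 'a': node 4→1 (fail-walked)
i=22 'a': node 1→2
i=23 'b': node 2→3  emit P0@[21:23]
i=24 'b': node 3→9 (fail-walked)
i=25 'a': node 9→1 (fail-walked)
i=26 'a': node 1→2
i=27 'b': node 2→3  emit P0@[25:27]
i=28 'b': node 3→9 (fail-walked)
i=29 'c': node 9→10
i=30 'b': node 10→11
i=31 'b': node 11→12
i=32 'a': node 12→13  emit P2@[28:32]
i=33 'c': node 13→4 (fail-walked)
i=34 'a': node 4→1 (fail-walked)
i=35 'a': node 1→2
i=36 'a': node 2→2 (fail-walked)
i=37 'a': node 2→2 (fail-walked)
i=38 'a': node 2→2 (fail-walked)
i=39 'a': node 2→2 (fail-walked)
i=40 'a': node 2→2 (fail-walked)
i=41 'b': node 2→3  emit P0@[39:41]
i=42 'b': node 3→9 (fail-walked)
i=43 'a': node 9→1 (fail-walked)
i=44 'b': node 1→9 (fail-walked)
i=45 'c': node 9→10
i=46 'c': node 10→14 (fail-walked)
i=47 'a': node 14→15  emit P3@[45:47]
i=48 'a': node 15→2 (fail-walked)
i=49 'b': node 2→3  emit P0@[47:49]
i=50 'b': node 3→9 (fail-walked)
i=51 'c': node 9→10
i=52 'c': node 10→14 (fail-walked)
i=53 'c': node 14→14 (fail-walked)
i=54 'b': node 14→5 (fail-walked)
i=55 'c': node 5→6
i=56 'c': node 6→7
i=57 'a': node 7→8  emit P1@[53:57],P3@[55:57]
i=58 'b': node 8→9 (fail-walked)
i=59 'b': node 9→9 (fail-walked)
i=60 'c': node 9→10
i=61 'c': node 10→14 (fail-walked)
i=62 'a': node 14→15  emit P3@[60:62]
i=63 'c': node 15→4 (fail-walked)
i=64 'c': node 4→14
i=65 'a': node 14→15  emit P3@[63:65]

Result: [[7,3],[10,3],[19,1],[19,3],[23,0],[27,0],[32,2],[41,0],[47,3],[49,0],[57,1],[57,3],[62,3],[65,3]]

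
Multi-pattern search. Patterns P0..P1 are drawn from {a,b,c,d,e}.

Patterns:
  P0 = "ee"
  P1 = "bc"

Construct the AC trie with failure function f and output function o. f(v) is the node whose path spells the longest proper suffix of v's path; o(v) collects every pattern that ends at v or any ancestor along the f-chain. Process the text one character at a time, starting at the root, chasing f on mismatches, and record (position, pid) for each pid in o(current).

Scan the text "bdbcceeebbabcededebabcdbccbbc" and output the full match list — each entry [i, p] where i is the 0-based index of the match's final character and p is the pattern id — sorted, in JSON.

Construct AC machine:
Trie (insert patterns):
  n0 'ε': b→3 e→1
  n1 'e': e→2
  n2 'ee': ·  [P0 ends]
  n3 'b': c→4
  n4 'bc': ·  [P1 ends]

BFS fail/out derivation:
  n1('e'): parent n0 fail=0; on 'e' 0 → fail=0;  out ∅∪∅=∅
  n3('b'): parent n0 fail=0; on 'b' 0 → fail=0;  out ∅∪∅=∅
  n2('ee'): parent n1 fail=0; on 'e' 0 → fail=1;  out {0}∪∅={0}
  n4('bc'): parent n3 fail=0; on 'c' 0 → fail=0;  out {1}∪∅={1}

Text stream:
i=0 'b': node 0→3
i=1 'd': node 3→0 (via fail)
i=2 'b': node 0→3
i=3 'c': node 3→4  → match P1@[2:3]
i=4 'c': node 4→0 (via fail)
i=5 'e': node 0→1
i=6 'e': node 1→2  → match P0@[5:6]
i=7 'e': node 2→2 (via fail)  → match P0@[6:7]
i=8 'b': node 2→3 (via fail)
i=9 'b': node 3→3 (via fail)
i=10 'a': node 3→0 (via fail)
i=11 'b': node 0→3
i=12 'c': node 3→4  → match P1@[11:12]
i=13 'e': node 4→1 (via fail)
i=14 'd': node 1→0 (via fail)
i=15 'e': node 0→1
i=16 'd': node 1→0 (via fail)
i=17 'e': node 0→1
i=18 'b': node 1→3 (via fail)
i=19 'a': node 3→0 (via fail)
i=20 'b': node 0→3
i=21 'c': node 3→4  → match P1@[20:21]
i=22 'd': node 4→0 (via fail)
i=23 'b': node 0→3
i=24 'c': node 3→4  → match P1@[23:24]
i=25 'c': node 4→0 (via fail)
i=26 'b': node 0→3
i=27 'b': node 3→3 (via fail)
i=28 'c': node 3→4  → match P1@[27:28]

All matches (sorted): [[3,1],[6,0],[7,0],[12,1],[21,1],[24,1],[28,1]]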